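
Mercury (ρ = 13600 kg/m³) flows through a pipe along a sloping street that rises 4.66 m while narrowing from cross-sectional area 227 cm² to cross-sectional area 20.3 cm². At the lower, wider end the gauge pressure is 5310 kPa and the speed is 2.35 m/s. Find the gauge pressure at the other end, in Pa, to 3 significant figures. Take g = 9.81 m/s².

30100 Pa

By continuity, v₂ = v₁·A₁/A₂ = 2.35·(227/20.3) = 26.3 m/s.
Energy conservation along the streamline gives P₂ = P₁ − ½ρ(v₂² − v₁²) − ρg(h₂ − h₁).
P₂ = 5310000 + ½·13600·(2.35² − 26.3²) − 13600·9.81·(+4.66) = 5310000 + (-4660000) − (622000) = 30100 Pa.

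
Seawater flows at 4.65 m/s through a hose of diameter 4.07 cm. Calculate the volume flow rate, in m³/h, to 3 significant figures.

21.8 m³/h

Q = A·v = 0.00130 m² × 4.65 m/s = 0.00605 m³/s.
Converting: 0.00605 m³/s × 3600 = 21.8 m³/h.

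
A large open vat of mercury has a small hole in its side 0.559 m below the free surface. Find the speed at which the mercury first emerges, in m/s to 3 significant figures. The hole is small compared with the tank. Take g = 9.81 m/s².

v = 3.31 m/s

The surface is effectively still and both ends are open, so ½v² = gh and v = √(2·9.81·0.559) = 3.31 m/s.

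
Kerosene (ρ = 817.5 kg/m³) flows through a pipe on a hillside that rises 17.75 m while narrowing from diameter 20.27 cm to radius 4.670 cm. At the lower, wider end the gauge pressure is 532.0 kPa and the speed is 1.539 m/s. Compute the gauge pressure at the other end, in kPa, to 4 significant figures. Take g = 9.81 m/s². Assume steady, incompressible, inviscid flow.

P₂ = 369.1 kPa

Continuity gives A₁v₁ = A₂v₂, so v₂ = (322.7 cm²)/(68.51 cm²) × 1.539 m/s = 7.249 m/s.
Applying Bernoulli between the two ends and solving for P₂: P₂ = P₁ + ½ρ(v₁² − v₂²) − ρgΔh.
P₂ = 532000 + ½·817.5·(1.539² − 7.249²) − 817.5·9.81·(+17.75) = 532000 + (-20510) − (142300) = 369100 Pa.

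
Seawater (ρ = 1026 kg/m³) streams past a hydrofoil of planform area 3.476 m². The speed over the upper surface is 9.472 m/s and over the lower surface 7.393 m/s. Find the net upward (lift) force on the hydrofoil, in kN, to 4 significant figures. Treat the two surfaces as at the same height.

With equal heights on the two surfaces, Bernoulli gives P_lower − P_upper = ½ρ(v_upper² − v_lower²).
ΔP = ½·1026·(9.472² − 7.393²) = 17990 Pa.
Lift = ΔP · A = 17990 × 3.476 = 62520 N.

F ≈ 62.52 kN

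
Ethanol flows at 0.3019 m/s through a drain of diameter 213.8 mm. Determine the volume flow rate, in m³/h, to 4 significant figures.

Q = A·v = 0.03590 m² × 0.3019 m/s = 0.01084 m³/s.
Converting: 0.01084 m³/s × 3600 = 39.02 m³/h.

39.02 m³/h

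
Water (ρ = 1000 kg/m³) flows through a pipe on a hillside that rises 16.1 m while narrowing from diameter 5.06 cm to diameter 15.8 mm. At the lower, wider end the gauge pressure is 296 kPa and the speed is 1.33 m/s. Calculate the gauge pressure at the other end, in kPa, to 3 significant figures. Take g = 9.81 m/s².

P₂ ≈ 45.9 kPa

Mass conservation (A₁v₁ = A₂v₂) gives v₂ = 1.33 × 20.1/1.96 = 13.6 m/s.
Bernoulli: P₁ + ½ρv₁² + ρg h₁ = P₂ + ½ρv₂² + ρg h₂, so P₂ = P₁ + ½ρ(v₁² − v₂²) − ρg(h₂ − h₁).
P₂ = 296000 + ½·1000·(1.33² − 13.6²) − 1000·9.81·(+16.1) = 296000 + (-92200) − (158000) = 45900 Pa.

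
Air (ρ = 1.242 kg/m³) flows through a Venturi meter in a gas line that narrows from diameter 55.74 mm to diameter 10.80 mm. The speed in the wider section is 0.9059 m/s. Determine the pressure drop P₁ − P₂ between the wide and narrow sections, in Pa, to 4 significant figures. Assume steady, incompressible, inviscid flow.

Mass conservation (A₁v₁ = A₂v₂) gives v₂ = 0.9059 × 24.40/0.9161 = 24.13 m/s.
With no height change, Bernoulli's equation is P₁ + ½ρv₁² = P₂ + ½ρv₂².
P₁ − P₂ = ½·1.242·(24.13² − 0.9059²) = ½·1.242·581.5 = 361.1 Pa.

361.1 Pa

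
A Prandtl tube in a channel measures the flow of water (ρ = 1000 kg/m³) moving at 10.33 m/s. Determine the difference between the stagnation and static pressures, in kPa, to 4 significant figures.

Bernoulli between the free stream and the stagnation point: ½ρv² = P_stag − P_static.
ΔP = ½·1000·10.33² = 53350 Pa.

ΔP = 53.35 kPa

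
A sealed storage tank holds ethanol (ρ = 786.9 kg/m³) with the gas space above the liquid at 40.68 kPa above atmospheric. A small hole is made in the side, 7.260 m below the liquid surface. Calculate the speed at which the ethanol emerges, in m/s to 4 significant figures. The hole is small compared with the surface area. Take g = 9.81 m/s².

Take point 1 at the surface (v₁ ≈ 0) and point 2 at the hole (at atmospheric pressure). Bernoulli: P₁ + ρg h = P_atm + ½ρv₂².
With P₁ − P_atm = 40680 Pa, v₂ = √(2gh + 2ΔP/ρ) = √(2·9.81·7.260 + 2·40680/786.9) = 15.68 m/s.

15.68 m/s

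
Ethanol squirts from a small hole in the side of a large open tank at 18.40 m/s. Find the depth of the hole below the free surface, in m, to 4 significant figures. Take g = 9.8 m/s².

Inverting v = √(2gh) gives h = v² / 2g.
h = 18.40²/(2·9.8) = 338.6/19.60 = 17.27 m.

17.27 m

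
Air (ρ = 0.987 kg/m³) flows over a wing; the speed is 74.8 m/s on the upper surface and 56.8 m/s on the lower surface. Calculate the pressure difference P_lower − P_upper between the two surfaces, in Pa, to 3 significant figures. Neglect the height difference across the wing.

1170 Pa

The pressure is lower where the speed is higher: ΔP = ½ρ(v_up² − v_low²).
ΔP = ½·0.987·(74.8² − 56.8²) = 1170 Pa.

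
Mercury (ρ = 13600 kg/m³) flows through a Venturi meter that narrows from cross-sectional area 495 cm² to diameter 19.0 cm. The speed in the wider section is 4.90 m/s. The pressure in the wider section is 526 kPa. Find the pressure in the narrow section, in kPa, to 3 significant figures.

P₂ = 192 kPa

By continuity, v₂ = v₁·A₁/A₂ = 4.90·(495/284) = 8.55 m/s.
With no height change, Bernoulli's equation is P₁ + ½ρv₁² = P₂ + ½ρv₂².
P₂ = P₁ − ½ρ(v₂² − v₁²) = 526000 − ½·13600·(8.55² − 4.90²) = 526000 − 334000 = 192000 Pa.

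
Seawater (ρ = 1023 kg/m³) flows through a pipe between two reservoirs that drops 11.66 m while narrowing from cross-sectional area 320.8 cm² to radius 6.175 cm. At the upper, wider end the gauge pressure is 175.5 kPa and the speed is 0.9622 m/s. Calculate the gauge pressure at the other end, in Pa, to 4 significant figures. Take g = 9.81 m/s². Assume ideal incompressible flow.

P₂ ≈ 289600 Pa

By continuity, v₂ = v₁·A₁/A₂ = 0.9622·(320.8/119.8) = 2.577 m/s.
Energy conservation along the streamline gives P₂ = P₁ − ½ρ(v₂² − v₁²) − ρg(h₂ − h₁).
P₂ = 175500 + ½·1023·(0.9622² − 2.577²) − 1023·9.81·(−11.66) = 175500 + (-2923) − (-117000) = 289600 Pa.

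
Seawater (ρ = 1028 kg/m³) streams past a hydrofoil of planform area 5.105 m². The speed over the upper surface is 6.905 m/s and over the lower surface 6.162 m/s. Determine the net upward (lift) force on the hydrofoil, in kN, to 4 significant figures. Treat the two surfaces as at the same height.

F ≈ 25.48 kN

From P + ½ρv² = const at equal height, P_low − P_up = ½ρ(v_up² − v_low²).
ΔP = ½·1028·(6.905² − 6.162²) = 4990 Pa.
Lift = ΔP · A = 4990 × 5.105 = 25480 N.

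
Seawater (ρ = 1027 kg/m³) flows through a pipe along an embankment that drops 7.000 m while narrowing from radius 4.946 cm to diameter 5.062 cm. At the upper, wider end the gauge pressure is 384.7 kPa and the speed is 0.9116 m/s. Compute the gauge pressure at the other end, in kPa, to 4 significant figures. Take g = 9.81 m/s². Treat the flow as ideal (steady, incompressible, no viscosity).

P₂ ≈ 449.4 kPa

The volume flow rate is constant, so v₂ = (A₁/A₂)v₁ = (76.85/20.12)·0.9116 = 3.481 m/s.
Energy conservation along the streamline gives P₂ = P₁ − ½ρ(v₂² − v₁²) − ρg(h₂ − h₁).
P₂ = 384700 + ½·1027·(0.9116² − 3.481²) − 1027·9.81·(−7.000) = 384700 + (-5796) − (-70520) = 449400 Pa.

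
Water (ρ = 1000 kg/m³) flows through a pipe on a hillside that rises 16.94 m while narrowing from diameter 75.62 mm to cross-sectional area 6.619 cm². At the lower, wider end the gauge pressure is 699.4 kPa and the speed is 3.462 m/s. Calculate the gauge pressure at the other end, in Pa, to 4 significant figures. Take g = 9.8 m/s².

P₂ = 263500 Pa

Mass conservation (A₁v₁ = A₂v₂) gives v₂ = 3.462 × 44.91/6.619 = 23.49 m/s.
Bernoulli: P₁ + ½ρv₁² + ρg h₁ = P₂ + ½ρv₂² + ρg h₂, so P₂ = P₁ + ½ρ(v₁² − v₂²) − ρg(h₂ − h₁).
P₂ = 699400 + ½·1000·(3.462² − 23.49²) − 1000·9.8·(+16.94) = 699400 + (-269900) − (166000) = 263500 Pa.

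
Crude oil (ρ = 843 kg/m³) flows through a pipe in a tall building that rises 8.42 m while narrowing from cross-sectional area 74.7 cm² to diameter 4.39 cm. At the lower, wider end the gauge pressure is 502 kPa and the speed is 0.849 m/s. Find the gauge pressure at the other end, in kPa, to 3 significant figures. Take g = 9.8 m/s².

By continuity, v₂ = v₁·A₁/A₂ = 0.849·(74.7/15.1) = 4.19 m/s.
Energy conservation along the streamline gives P₂ = P₁ − ½ρ(v₂² − v₁²) − ρg(h₂ − h₁).
P₂ = 502000 + ½·843·(0.849² − 4.19²) − 843·9.8·(+8.42) = 502000 + (-7100) − (69600) = 425000 Pa.

P₂ ≈ 425 kPa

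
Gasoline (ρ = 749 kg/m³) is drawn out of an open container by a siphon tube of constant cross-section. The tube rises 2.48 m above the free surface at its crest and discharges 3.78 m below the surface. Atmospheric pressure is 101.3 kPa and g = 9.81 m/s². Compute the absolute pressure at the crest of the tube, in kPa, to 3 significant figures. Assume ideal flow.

The outlet speed comes from Torricelli: v = √(2g·3.78) = 8.61 m/s.
With constant cross-section the crest speed equals v; applying Bernoulli from the surface up to the crest, P_top = P_atm − ½ρv² − ρg·h_top.
P_top = 101300 − ½·749·8.61² − 749·9.81·2.48 = 55300 Pa.

55.3 kPa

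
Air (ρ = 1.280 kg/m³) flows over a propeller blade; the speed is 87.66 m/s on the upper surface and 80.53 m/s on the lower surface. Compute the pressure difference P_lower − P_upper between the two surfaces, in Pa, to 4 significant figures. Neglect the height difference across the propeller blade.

767.5 Pa

The pressure is lower where the speed is higher: ΔP = ½ρ(v_up² − v_low²).
ΔP = ½·1.280·(87.66² − 80.53²) = 767.5 Pa.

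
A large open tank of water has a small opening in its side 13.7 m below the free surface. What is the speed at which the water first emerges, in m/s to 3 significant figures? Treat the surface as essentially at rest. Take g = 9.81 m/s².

v ≈ 16.4 m/s

With the surface at rest and both surface and jet at atmospheric pressure, Bernoulli gives ρg h = ½ρv², so v = √(2gh) = √(2·9.81·13.7) = 16.4 m/s.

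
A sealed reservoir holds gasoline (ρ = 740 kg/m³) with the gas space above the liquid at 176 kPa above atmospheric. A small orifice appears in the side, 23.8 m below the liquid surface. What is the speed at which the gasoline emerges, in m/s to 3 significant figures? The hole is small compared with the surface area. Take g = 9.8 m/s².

Take point 1 at the surface (v₁ ≈ 0) and point 2 at the hole (at atmospheric pressure). Bernoulli: P₁ + ρg h = P_atm + ½ρv₂².
With P₁ − P_atm = 176000 Pa, v₂ = √(2gh + 2ΔP/ρ) = √(2·9.8·23.8 + 2·176000/740) = 30.7 m/s.

v = 30.7 m/s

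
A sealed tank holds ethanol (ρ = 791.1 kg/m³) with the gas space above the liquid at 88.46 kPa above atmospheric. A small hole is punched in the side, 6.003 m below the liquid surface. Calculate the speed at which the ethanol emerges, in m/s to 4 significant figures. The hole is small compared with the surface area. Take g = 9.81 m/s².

Take point 1 at the surface (v₁ ≈ 0) and point 2 at the hole (at atmospheric pressure). Bernoulli: P₁ + ρg h = P_atm + ½ρv₂².
With P₁ − P_atm = 88460 Pa, v₂ = √(2gh + 2ΔP/ρ) = √(2·9.81·6.003 + 2·88460/791.1) = 18.48 m/s.

18.48 m/s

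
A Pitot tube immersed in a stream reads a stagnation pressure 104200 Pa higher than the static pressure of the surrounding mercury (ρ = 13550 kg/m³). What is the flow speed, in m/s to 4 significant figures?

3.922 m/s

At the stagnation point the flow is brought to rest, so Bernoulli gives P_stag − P_static = ½ρv².
v = √(2ΔP/ρ) = √(2·104200/13550) = 3.922 m/s.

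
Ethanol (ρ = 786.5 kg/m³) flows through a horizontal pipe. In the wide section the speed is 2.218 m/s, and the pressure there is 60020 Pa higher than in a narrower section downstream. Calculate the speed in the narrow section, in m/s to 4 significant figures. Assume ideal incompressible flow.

Horizontal Bernoulli: P₁ + ½ρv₁² = P₂ + ½ρv₂², so v₂² = v₁² + 2(P₁ − P₂)/ρ.
v₂ = √(2.218² + 2·60020/786.5) = √(4.920 + 152.6) = 12.55 m/s.

v₂ = 12.55 m/s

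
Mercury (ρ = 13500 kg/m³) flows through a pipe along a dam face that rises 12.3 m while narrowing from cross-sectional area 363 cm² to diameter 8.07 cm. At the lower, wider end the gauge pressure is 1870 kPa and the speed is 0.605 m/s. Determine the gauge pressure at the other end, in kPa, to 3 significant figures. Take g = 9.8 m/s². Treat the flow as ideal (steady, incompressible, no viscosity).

Mass conservation (A₁v₁ = A₂v₂) gives v₂ = 0.605 × 363/51.1 = 4.29 m/s.
Energy conservation along the streamline gives P₂ = P₁ − ½ρ(v₂² − v₁²) − ρg(h₂ − h₁).
P₂ = 1870000 + ½·13500·(0.605² − 4.29²) − 13500·9.8·(+12.3) = 1870000 + (-122000) − (1630000) = 121000 Pa.

121 kPa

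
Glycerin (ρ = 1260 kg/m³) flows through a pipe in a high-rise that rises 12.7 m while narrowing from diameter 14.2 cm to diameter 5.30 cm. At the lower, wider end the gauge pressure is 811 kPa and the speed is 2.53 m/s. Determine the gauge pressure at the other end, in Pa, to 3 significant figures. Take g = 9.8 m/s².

450000 Pa

By continuity, v₂ = v₁·A₁/A₂ = 2.53·(158/22.1) = 18.2 m/s.
Bernoulli: P₁ + ½ρv₁² + ρg h₁ = P₂ + ½ρv₂² + ρg h₂, so P₂ = P₁ + ½ρ(v₁² − v₂²) − ρg(h₂ − h₁).
P₂ = 811000 + ½·1260·(2.53² − 18.2²) − 1260·9.8·(+12.7) = 811000 + (-204000) − (157000) = 450000 Pa.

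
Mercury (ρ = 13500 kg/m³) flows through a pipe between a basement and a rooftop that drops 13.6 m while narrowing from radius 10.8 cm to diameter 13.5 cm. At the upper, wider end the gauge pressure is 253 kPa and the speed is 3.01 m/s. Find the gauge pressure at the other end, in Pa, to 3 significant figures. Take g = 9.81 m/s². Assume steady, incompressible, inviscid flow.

By continuity, v₂ = v₁·A₁/A₂ = 3.01·(366/143) = 7.71 m/s.
Applying Bernoulli between the two ends and solving for P₂: P₂ = P₁ + ½ρ(v₁² − v₂²) − ρgΔh.
P₂ = 253000 + ½·13500·(3.01² − 7.71²) − 13500·9.81·(−13.6) = 253000 + (-340000) − (-1800000) = 1710000 Pa.

1710000 Pa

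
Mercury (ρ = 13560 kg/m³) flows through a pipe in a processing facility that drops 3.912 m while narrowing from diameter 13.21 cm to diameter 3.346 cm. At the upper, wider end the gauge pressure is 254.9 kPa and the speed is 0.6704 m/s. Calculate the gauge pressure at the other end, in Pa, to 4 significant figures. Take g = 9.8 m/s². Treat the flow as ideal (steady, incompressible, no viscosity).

Mass conservation (A₁v₁ = A₂v₂) gives v₂ = 0.6704 × 137.1/8.793 = 10.45 m/s.
Applying Bernoulli between the two ends and solving for P₂: P₂ = P₁ + ½ρ(v₁² − v₂²) − ρgΔh.
P₂ = 254900 + ½·13560·(0.6704² − 10.45²) − 13560·9.8·(−3.912) = 254900 + (-737200) − (-519900) = 37510 Pa.

P₂ ≈ 37510 Pa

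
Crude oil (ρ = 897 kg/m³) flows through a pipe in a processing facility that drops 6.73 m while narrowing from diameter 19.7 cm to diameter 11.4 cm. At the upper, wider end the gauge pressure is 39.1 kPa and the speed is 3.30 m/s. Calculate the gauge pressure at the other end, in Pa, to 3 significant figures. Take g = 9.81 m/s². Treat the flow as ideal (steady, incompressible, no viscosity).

P₂ ≈ 59700 Pa

Mass conservation (A₁v₁ = A₂v₂) gives v₂ = 3.30 × 305/102 = 9.85 m/s.
Energy conservation along the streamline gives P₂ = P₁ − ½ρ(v₂² − v₁²) − ρg(h₂ − h₁).
P₂ = 39100 + ½·897·(3.30² − 9.85²) − 897·9.81·(−6.73) = 39100 + (-38700) − (-59200) = 59700 Pa.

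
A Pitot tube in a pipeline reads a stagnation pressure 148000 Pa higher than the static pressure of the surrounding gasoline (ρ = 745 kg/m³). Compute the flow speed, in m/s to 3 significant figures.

The dynamic pressure equals the rise in static pressure at the stagnation point: ΔP = ½ρv².
v = √(2ΔP/ρ) = √(2·148000/745) = 19.9 m/s.

19.9 m/s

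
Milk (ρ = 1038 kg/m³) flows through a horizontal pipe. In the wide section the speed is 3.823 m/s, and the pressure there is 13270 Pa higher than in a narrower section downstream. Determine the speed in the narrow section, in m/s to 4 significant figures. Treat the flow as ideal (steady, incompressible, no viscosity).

With h₁ = h₂, rearranging Bernoulli gives v₂ = √(v₁² + 2ΔP/ρ).
v₂ = √(3.823² + 2·13270/1038) = √(14.62 + 25.57) = 6.339 m/s.

v₂ ≈ 6.339 m/s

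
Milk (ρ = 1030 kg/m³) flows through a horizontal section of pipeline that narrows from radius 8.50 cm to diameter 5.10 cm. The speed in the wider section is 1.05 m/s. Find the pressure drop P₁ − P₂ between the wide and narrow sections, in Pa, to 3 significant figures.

ΔP = 69500 Pa

The volume flow rate is constant, so v₂ = (A₁/A₂)v₁ = (227/20.4)·1.05 = 11.7 m/s.
The pipe is horizontal, so Bernoulli reduces to P₁ + ½ρv₁² = P₂ + ½ρv₂².
P₁ − P₂ = ½·1030·(11.7² − 1.05²) = ½·1030·135 = 69500 Pa.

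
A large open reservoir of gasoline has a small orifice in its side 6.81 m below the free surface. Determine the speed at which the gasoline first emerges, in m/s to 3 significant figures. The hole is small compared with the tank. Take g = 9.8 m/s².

Bernoulli from surface to hole (P equal, v_surface ≈ 0): v = √(2gh) = √(2×9.8×6.81) = 11.6 m/s.

v = 11.6 m/s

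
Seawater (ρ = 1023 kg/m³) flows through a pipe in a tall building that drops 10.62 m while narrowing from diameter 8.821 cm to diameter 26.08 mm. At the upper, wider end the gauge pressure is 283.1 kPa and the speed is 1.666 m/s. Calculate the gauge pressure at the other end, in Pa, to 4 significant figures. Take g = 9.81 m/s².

P₂ = 205300 Pa

The volume flow rate is constant, so v₂ = (A₁/A₂)v₁ = (61.11/5.342)·1.666 = 19.06 m/s.
Applying Bernoulli between the two ends and solving for P₂: P₂ = P₁ + ½ρ(v₁² − v₂²) − ρgΔh.
P₂ = 283100 + ½·1023·(1.666² − 19.06²) − 1023·9.81·(−10.62) = 283100 + (-184400) − (-106600) = 205300 Pa.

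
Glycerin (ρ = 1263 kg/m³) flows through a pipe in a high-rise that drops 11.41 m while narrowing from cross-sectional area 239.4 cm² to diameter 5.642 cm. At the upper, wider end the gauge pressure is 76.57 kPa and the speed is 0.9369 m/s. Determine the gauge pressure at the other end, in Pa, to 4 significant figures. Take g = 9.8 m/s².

Mass conservation (A₁v₁ = A₂v₂) gives v₂ = 0.9369 × 239.4/25.00 = 8.971 m/s.
Applying Bernoulli between the two ends and solving for P₂: P₂ = P₁ + ½ρ(v₁² − v₂²) − ρgΔh.
P₂ = 76570 + ½·1263·(0.9369² − 8.971²) − 1263·9.8·(−11.41) = 76570 + (-50270) − (-141200) = 167500 Pa.

P₂ ≈ 167500 Pa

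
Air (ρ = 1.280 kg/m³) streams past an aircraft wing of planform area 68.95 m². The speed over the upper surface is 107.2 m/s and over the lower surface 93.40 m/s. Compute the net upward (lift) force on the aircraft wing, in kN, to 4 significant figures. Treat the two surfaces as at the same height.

With equal heights on the two surfaces, Bernoulli gives P_lower − P_upper = ½ρ(v_upper² − v_lower²).
ΔP = ½·1.280·(107.2² − 93.40²) = 1772 Pa.
Lift = ΔP · A = 1772 × 68.95 = 122200 N.

F = 122.2 kN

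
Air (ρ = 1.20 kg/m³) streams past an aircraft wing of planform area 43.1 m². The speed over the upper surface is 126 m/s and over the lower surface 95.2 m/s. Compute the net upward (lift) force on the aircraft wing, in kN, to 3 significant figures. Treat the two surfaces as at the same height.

176 kN

The faster flow above has the lower pressure; Bernoulli (same height) gives ΔP = ½ρ(v_up² − v_low²).
ΔP = ½·1.20·(126² − 95.2²) = 4090 Pa.
Lift = ΔP · A = 4090 × 43.1 = 176000 N.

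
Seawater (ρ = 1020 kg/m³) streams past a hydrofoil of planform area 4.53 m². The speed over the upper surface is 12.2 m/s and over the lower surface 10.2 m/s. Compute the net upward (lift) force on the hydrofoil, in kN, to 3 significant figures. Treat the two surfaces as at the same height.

The faster flow above has the lower pressure; Bernoulli (same height) gives ΔP = ½ρ(v_up² − v_low²).
ΔP = ½·1020·(12.2² − 10.2²) = 22800 Pa.
Lift = ΔP · A = 22800 × 4.53 = 104000 N.

F ≈ 104 kN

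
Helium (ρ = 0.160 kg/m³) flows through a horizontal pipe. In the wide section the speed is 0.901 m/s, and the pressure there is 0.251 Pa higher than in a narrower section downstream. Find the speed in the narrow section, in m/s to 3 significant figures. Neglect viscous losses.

v₂ ≈ 1.99 m/s

Horizontal Bernoulli: P₁ + ½ρv₁² = P₂ + ½ρv₂², so v₂² = v₁² + 2(P₁ − P₂)/ρ.
v₂ = √(0.901² + 2·0.251/0.160) = √(0.812 + 3.14) = 1.99 m/s.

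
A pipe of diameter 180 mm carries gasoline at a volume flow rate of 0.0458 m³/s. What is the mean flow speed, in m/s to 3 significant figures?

Q = 0.0458 m³/s = 0.0458 m³/s.
v = Q/A = 0.0458 / 0.0254 = 1.80 m/s.

v = 1.80 m/s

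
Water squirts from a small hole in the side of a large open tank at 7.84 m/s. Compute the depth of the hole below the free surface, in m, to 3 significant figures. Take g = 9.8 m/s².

h ≈ 3.14 m

Inverting v = √(2gh) gives h = v² / 2g.
h = 7.84²/(2·9.8) = 61.5/19.60 = 3.14 m.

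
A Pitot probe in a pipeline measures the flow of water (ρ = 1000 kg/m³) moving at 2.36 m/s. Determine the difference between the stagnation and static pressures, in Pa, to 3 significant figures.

ΔP = 2780 Pa

The dynamic pressure equals the rise in static pressure at the stagnation point: ΔP = ½ρv².
ΔP = ½·1000·2.36² = 2780 Pa.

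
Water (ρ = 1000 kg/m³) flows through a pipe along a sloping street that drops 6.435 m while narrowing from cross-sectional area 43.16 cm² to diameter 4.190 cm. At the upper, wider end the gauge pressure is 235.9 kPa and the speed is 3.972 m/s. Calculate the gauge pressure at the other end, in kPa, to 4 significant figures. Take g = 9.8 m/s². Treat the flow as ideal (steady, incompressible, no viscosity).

Mass conservation (A₁v₁ = A₂v₂) gives v₂ = 3.972 × 43.16/13.79 = 12.43 m/s.
Bernoulli: P₁ + ½ρv₁² + ρg h₁ = P₂ + ½ρv₂² + ρg h₂, so P₂ = P₁ + ½ρ(v₁² − v₂²) − ρg(h₂ − h₁).
P₂ = 235900 + ½·1000·(3.972² − 12.43²) − 1000·9.8·(−6.435) = 235900 + (-69400) − (-63060) = 229600 Pa.

P₂ ≈ 229.6 kPa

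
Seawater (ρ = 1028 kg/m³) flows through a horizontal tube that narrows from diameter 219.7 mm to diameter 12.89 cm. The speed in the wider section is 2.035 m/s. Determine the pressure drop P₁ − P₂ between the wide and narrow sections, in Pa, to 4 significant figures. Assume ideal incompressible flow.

ΔP ≈ 15840 Pa

Mass conservation (A₁v₁ = A₂v₂) gives v₂ = 2.035 × 379.1/130.5 = 5.912 m/s.
Along the horizontal streamline, P + ½ρv² is constant.
P₁ − P₂ = ½·1028·(5.912² − 2.035²) = ½·1028·30.81 = 15840 Pa.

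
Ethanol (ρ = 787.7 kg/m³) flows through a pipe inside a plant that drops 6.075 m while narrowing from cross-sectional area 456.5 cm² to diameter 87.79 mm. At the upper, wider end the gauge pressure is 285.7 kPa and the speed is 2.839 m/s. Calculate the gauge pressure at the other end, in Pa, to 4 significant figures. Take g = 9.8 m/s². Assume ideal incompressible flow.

Mass conservation (A₁v₁ = A₂v₂) gives v₂ = 2.839 × 456.5/60.53 = 21.41 m/s.
Energy conservation along the streamline gives P₂ = P₁ − ½ρ(v₂² − v₁²) − ρg(h₂ − h₁).
P₂ = 285700 + ½·787.7·(2.839² − 21.41²) − 787.7·9.8·(−6.075) = 285700 + (-177400) − (-46900) = 155200 Pa.

P₂ = 155200 Pa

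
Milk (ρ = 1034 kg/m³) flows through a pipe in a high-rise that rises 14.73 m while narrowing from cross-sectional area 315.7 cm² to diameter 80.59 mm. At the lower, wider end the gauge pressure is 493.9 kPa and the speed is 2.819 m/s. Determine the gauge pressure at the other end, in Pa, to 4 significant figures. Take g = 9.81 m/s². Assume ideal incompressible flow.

P₂ = 191200 Pa

By continuity, v₂ = v₁·A₁/A₂ = 2.819·(315.7/51.01) = 17.45 m/s.
Bernoulli: P₁ + ½ρv₁² + ρg h₁ = P₂ + ½ρv₂² + ρg h₂, so P₂ = P₁ + ½ρ(v₁² − v₂²) − ρg(h₂ − h₁).
P₂ = 493900 + ½·1034·(2.819² − 17.45²) − 1034·9.81·(+14.73) = 493900 + (-153300) − (149400) = 191200 Pa.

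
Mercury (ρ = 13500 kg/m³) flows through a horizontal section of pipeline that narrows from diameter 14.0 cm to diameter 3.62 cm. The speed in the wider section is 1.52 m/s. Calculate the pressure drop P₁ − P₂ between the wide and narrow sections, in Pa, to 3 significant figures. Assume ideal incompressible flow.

Mass conservation (A₁v₁ = A₂v₂) gives v₂ = 1.52 × 154/10.3 = 22.7 m/s.
The pipe is horizontal, so Bernoulli reduces to P₁ + ½ρv₁² = P₂ + ½ρv₂².
P₁ − P₂ = ½·13500·(22.7² − 1.52²) = ½·13500·515 = 3470000 Pa.

ΔP ≈ 3470000 Pa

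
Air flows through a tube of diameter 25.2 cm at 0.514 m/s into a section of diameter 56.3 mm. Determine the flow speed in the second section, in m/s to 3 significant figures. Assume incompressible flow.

Continuity gives A₁v₁ = A₂v₂, so v₂ = (499 cm²)/(24.9 cm²) × 0.514 m/s = 10.3 m/s.

10.3 m/s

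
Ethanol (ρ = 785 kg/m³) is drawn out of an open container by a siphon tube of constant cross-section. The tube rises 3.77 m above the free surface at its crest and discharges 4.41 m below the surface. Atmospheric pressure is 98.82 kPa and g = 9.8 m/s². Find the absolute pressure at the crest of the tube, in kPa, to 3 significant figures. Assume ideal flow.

P_top = 35.9 kPa

The outlet speed comes from Torricelli: v = √(2g·4.41) = 9.30 m/s.
The bore is uniform, so the speed at the crest is the same v. Bernoulli surface→crest: P_atm = P_top + ½ρv² + ρg·h_top.
P_top = 98820 − ½·785·9.30² − 785·9.8·3.77 = 35900 Pa.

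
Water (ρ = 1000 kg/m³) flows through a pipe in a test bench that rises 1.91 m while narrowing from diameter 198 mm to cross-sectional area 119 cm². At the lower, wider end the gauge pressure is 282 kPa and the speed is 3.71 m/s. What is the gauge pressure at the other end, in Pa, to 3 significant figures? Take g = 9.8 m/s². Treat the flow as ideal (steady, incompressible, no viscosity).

Continuity gives A₁v₁ = A₂v₂, so v₂ = (308 cm²)/(119 cm²) × 3.71 m/s = 9.60 m/s.
Energy conservation along the streamline gives P₂ = P₁ − ½ρ(v₂² − v₁²) − ρg(h₂ − h₁).
P₂ = 282000 + ½·1000·(3.71² − 9.60²) − 1000·9.8·(+1.91) = 282000 + (-39200) − (18700) = 224000 Pa.

P₂ ≈ 224000 Pa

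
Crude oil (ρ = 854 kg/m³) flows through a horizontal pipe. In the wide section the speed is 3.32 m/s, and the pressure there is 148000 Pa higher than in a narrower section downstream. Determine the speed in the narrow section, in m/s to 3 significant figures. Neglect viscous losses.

Horizontal Bernoulli: P₁ + ½ρv₁² = P₂ + ½ρv₂², so v₂² = v₁² + 2(P₁ − P₂)/ρ.
v₂ = √(3.32² + 2·148000/854) = √(11.0 + 347) = 18.9 m/s.

v₂ = 18.9 m/s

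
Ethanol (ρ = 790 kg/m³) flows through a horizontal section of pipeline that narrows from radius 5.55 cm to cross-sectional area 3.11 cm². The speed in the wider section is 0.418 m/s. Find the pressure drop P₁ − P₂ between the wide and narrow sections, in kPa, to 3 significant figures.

ΔP ≈ 66.8 kPa

Continuity gives A₁v₁ = A₂v₂, so v₂ = (96.8 cm²)/(3.11 cm²) × 0.418 m/s = 13.0 m/s.
Bernoulli (h₁ = h₂): P₁ − P₂ = ½ρ(v₂² − v₁²).
P₁ − P₂ = ½·790·(13.0² − 0.418²) = ½·790·169 = 66800 Pa.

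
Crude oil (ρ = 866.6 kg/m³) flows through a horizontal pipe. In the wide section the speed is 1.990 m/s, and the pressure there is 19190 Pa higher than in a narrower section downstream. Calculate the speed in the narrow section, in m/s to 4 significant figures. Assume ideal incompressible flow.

6.946 m/s

Along the level pipe P + ½ρv² is conserved, hence v₂² = v₁² + 2(P₁ − P₂)/ρ.
v₂ = √(1.990² + 2·19190/866.6) = √(3.960 + 44.29) = 6.946 m/s.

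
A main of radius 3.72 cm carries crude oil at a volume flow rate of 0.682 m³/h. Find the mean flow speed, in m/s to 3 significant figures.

Q = 0.682 m³/h = 0.000189 m³/s.
v = Q/A = 0.000189 / 0.00435 = 0.0436 m/s.

v ≈ 0.0436 m/s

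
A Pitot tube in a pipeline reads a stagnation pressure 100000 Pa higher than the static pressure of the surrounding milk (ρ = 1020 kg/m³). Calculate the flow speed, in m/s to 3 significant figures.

The dynamic pressure equals the rise in static pressure at the stagnation point: ΔP = ½ρv².
v = √(2ΔP/ρ) = √(2·100000/1020) = 14.0 m/s.

v ≈ 14.0 m/s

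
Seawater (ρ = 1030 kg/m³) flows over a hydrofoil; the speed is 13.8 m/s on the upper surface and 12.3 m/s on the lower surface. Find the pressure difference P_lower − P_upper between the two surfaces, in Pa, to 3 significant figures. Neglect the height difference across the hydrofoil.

20200 Pa

With negligible Δh, P + ½ρv² is constant, so P_low − P_up = ½ρ(v_up² − v_low²).
ΔP = ½·1030·(13.8² − 12.3²) = 20200 Pa.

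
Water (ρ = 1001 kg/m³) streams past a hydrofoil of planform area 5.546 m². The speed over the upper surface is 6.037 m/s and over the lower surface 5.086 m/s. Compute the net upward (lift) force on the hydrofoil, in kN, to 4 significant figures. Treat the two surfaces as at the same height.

29.36 kN

The faster flow above has the lower pressure; Bernoulli (same height) gives ΔP = ½ρ(v_up² − v_low²).
ΔP = ½·1001·(6.037² − 5.086²) = 5294 Pa.
Lift = ΔP · A = 5294 × 5.546 = 29360 N.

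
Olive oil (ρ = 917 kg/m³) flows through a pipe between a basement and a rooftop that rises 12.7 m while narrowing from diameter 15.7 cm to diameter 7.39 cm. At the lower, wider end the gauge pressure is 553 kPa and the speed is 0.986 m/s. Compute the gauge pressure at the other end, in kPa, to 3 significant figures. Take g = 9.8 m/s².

Mass conservation (A₁v₁ = A₂v₂) gives v₂ = 0.986 × 194/42.9 = 4.45 m/s.
Bernoulli: P₁ + ½ρv₁² + ρg h₁ = P₂ + ½ρv₂² + ρg h₂, so P₂ = P₁ + ½ρ(v₁² − v₂²) − ρg(h₂ − h₁).
P₂ = 553000 + ½·917·(0.986² − 4.45²) − 917·9.8·(+12.7) = 553000 + (-8630) − (114000) = 430000 Pa.

P₂ ≈ 430 kPa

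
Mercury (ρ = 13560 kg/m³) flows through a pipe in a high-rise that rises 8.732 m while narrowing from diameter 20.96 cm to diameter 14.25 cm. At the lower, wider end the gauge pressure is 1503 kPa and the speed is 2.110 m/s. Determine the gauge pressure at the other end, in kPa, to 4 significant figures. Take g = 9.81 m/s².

By continuity, v₂ = v₁·A₁/A₂ = 2.110·(345.0/159.5) = 4.565 m/s.
Energy conservation along the streamline gives P₂ = P₁ − ½ρ(v₂² − v₁²) − ρg(h₂ − h₁).
P₂ = 1503000 + ½·13560·(2.110² − 4.565²) − 13560·9.81·(+8.732) = 1503000 + (-111100) − (1162000) = 230300 Pa.

P₂ ≈ 230.3 kPa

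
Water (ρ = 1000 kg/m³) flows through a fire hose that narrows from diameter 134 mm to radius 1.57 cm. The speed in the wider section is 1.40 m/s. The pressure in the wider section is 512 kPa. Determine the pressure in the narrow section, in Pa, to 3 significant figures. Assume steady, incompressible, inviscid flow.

P₂ = 188000 Pa

Continuity gives A₁v₁ = A₂v₂, so v₂ = (141 cm²)/(7.74 cm²) × 1.40 m/s = 25.5 m/s.
Bernoulli (h₁ = h₂): P₁ − P₂ = ½ρ(v₂² − v₁²).
P₂ = P₁ − ½ρ(v₂² − v₁²) = 512000 − ½·1000·(25.5² − 1.40²) = 512000 − 324000 = 188000 Pa.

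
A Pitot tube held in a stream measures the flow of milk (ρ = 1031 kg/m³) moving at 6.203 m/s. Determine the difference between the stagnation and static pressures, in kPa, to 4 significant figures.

Bernoulli between the free stream and the stagnation point: ½ρv² = P_stag − P_static.
ΔP = ½·1031·6.203² = 19840 Pa.

19.84 kPa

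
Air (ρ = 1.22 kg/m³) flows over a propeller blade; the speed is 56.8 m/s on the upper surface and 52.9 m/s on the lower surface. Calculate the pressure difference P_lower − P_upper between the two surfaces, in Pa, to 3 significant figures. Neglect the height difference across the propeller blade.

The pressure is lower where the speed is higher: ΔP = ½ρ(v_up² − v_low²).
ΔP = ½·1.22·(56.8² − 52.9²) = 261 Pa.

ΔP ≈ 261 Pa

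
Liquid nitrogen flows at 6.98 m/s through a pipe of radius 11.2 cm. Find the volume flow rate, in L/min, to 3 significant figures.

Q = A·v = 0.0394 m² × 6.98 m/s = 0.275 m³/s.
Converting: 0.275 m³/s × 60000 = 16500 L/min.

Q ≈ 16500 L/min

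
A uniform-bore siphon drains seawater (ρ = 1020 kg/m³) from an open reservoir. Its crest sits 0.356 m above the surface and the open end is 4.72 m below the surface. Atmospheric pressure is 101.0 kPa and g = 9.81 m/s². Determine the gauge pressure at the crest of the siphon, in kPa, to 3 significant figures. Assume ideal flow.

Bernoulli surface→outlet gives ½v² = g·h_out, so v = √(2·9.81·4.72) = 9.62 m/s.
With constant cross-section the crest speed equals v; applying Bernoulli from the surface up to the crest, P_top = P_atm − ½ρv² − ρg·h_top.
P_top = 101000 − ½·1020·9.62² − 1020·9.81·0.356 = 50200 Pa. So P_gauge = P_top − P_atm = -50800 Pa.

-50.8 kPa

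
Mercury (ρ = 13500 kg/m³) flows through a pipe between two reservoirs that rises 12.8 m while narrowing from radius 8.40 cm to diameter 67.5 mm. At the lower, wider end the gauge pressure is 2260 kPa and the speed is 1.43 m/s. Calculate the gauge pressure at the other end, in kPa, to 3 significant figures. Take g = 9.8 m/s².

P₂ ≈ 50.7 kPa

The volume flow rate is constant, so v₂ = (A₁/A₂)v₁ = (222/35.8)·1.43 = 8.86 m/s.
Energy conservation along the streamline gives P₂ = P₁ − ½ρ(v₂² − v₁²) − ρg(h₂ − h₁).
P₂ = 2260000 + ½·13500·(1.43² − 8.86²) − 13500·9.8·(+12.8) = 2260000 + (-516000) − (1690000) = 50700 Pa.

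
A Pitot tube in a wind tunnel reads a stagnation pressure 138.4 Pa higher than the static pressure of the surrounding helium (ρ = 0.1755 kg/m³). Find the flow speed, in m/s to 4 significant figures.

At the stagnation point the flow is brought to rest, so Bernoulli gives P_stag − P_static = ½ρv².
v = √(2ΔP/ρ) = √(2·138.4/0.1755) = 39.71 m/s.

v ≈ 39.71 m/s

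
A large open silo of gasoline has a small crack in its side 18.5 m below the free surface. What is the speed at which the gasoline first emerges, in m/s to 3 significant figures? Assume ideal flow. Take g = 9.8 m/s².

v ≈ 19.0 m/s

With the surface at rest and both surface and jet at atmospheric pressure, Bernoulli gives ρg h = ½ρv², so v = √(2gh) = √(2·9.8·18.5) = 19.0 m/s.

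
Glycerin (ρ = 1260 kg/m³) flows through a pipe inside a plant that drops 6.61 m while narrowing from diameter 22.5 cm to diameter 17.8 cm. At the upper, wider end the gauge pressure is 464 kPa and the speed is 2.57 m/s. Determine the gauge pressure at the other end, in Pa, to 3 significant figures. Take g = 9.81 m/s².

539000 Pa

Continuity gives A₁v₁ = A₂v₂, so v₂ = (398 cm²)/(249 cm²) × 2.57 m/s = 4.11 m/s.
Applying Bernoulli between the two ends and solving for P₂: P₂ = P₁ + ½ρ(v₁² − v₂²) − ρgΔh.
P₂ = 464000 + ½·1260·(2.57² − 4.11²) − 1260·9.81·(−6.61) = 464000 + (-6460) − (-81700) = 539000 Pa.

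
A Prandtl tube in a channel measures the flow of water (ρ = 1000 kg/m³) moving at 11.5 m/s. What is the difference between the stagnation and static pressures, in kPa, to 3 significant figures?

At the stagnation point the flow is brought to rest, so Bernoulli gives P_stag − P_static = ½ρv².
ΔP = ½·1000·11.5² = 66100 Pa.

66.1 kPa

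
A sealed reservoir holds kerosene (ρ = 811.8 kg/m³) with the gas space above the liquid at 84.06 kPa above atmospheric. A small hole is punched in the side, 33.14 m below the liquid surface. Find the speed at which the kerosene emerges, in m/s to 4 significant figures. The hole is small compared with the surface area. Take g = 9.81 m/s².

Take point 1 at the surface (v₁ ≈ 0) and point 2 at the hole (at atmospheric pressure). Bernoulli: P₁ + ρg h = P_atm + ½ρv₂².
With P₁ − P_atm = 84060 Pa, v₂ = √(2gh + 2ΔP/ρ) = √(2·9.81·33.14 + 2·84060/811.8) = 29.28 m/s.

v ≈ 29.28 m/s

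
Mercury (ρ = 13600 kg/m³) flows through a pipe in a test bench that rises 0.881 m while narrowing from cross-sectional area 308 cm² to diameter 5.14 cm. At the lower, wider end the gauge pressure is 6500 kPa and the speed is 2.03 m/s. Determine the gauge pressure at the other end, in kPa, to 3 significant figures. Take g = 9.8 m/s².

P₂ ≈ 237 kPa

By continuity, v₂ = v₁·A₁/A₂ = 2.03·(308/20.7) = 30.1 m/s.
Energy conservation along the streamline gives P₂ = P₁ − ½ρ(v₂² − v₁²) − ρg(h₂ − h₁).
P₂ = 6500000 + ½·13600·(2.03² − 30.1²) − 13600·9.8·(+0.881) = 6500000 + (-6150000) − (117000) = 237000 Pa.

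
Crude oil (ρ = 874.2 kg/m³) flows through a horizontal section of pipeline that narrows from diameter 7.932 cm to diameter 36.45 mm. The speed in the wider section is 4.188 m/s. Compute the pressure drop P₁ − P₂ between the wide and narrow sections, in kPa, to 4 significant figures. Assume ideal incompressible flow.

ΔP ≈ 164.3 kPa

Mass conservation (A₁v₁ = A₂v₂) gives v₂ = 4.188 × 49.41/10.43 = 19.83 m/s.
Bernoulli (h₁ = h₂): P₁ − P₂ = ½ρ(v₂² − v₁²).
P₁ − P₂ = ½·874.2·(19.83² − 4.188²) = ½·874.2·375.8 = 164300 Pa.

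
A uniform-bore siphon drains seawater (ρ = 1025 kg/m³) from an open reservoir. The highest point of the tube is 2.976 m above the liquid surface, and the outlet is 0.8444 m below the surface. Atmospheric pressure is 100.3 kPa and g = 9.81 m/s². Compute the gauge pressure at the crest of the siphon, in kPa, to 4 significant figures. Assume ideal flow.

P_gauge = -38.42 kPa

From the surface to the outlet (both open to atmosphere, surface at rest): v = √(2g·h_out) = √(2·9.81·0.8444) = 4.070 m/s.
The bore is uniform, so the speed at the crest is the same v. Bernoulli surface→crest: P_atm = P_top + ½ρv² + ρg·h_top.
P_top = 100300 − ½·1025·4.070² − 1025·9.81·2.976 = 61880 Pa. So P_gauge = P_top − P_atm = -38420 Pa.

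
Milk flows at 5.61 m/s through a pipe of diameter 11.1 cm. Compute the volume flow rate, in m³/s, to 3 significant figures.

Q = A·v = 0.00968 m² × 5.61 m/s = 0.0543 m³/s.

Q = 0.0543 m³/s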